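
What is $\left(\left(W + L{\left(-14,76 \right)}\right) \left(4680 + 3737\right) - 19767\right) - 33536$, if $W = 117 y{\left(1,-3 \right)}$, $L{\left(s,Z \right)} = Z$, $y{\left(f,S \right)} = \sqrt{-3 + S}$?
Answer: $586389 + 984789 i \sqrt{6} \approx 5.8639 \cdot 10^{5} + 2.4122 \cdot 10^{6} i$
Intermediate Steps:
$W = 117 i \sqrt{6}$ ($W = 117 \sqrt{-3 - 3} = 117 \sqrt{-6} = 117 i \sqrt{6} \approx 286.59 i$)
$\left(\left(W + L{\left(-14,76 \right)}\right) \left(4680 + 3737\right) - 19767\right) - 33536 = \left(\left(117 i \sqrt{6} + 76\right) \left(4680 + 3737\right) - 19767\right) - 33536 = \left(\left(76 + 117 i \sqrt{6}\right) 8417 - 19767\right) - 33536 = \left(\left(639692 + 984789 i \sqrt{6}\right) - 19767\right) - 33536 = \left(619925 + 984789 i \sqrt{6}\right) - 33536 = 586389 + 984789 i \sqrt{6}$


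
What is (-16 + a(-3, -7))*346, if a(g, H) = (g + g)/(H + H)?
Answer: -37714/7 ≈ -5387.7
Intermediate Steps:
a(g, H) = g/H (a(g, H) = (2*g)/((2*H)) = (2*g)*(1/(2*H)) = g/H)
(-16 + a(-3, -7))*346 = (-16 - 3/(-7))*346 = (-16 - 3*(-⅐))*346 = (-16 + 3/7)*346 = -109/7*346 = -37714/7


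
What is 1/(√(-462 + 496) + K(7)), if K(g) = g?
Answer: 7/15 - √34/15 ≈ 0.077937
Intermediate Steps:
1/(√(-462 + 496) + K(7)) = 1/(√(-462 + 496) + 7) = 1/(√34 + 7) = 1/(7 + √34)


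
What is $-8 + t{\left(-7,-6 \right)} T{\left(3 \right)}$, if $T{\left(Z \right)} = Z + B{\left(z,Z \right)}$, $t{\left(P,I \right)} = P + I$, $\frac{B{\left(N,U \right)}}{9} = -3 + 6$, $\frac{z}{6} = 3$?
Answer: $-398$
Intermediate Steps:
$z = 18$ ($z = 6 \cdot 3 = 18$)
$B{\left(N,U \right)} = 27$ ($B{\left(N,U \right)} = 9 \left(-3 + 6\right) = 9 \cdot 3 = 27$)
$t{\left(P,I \right)} = I + P$
$T{\left(Z \right)} = 27 + Z$ ($T{\left(Z \right)} = Z + 27 = 27 + Z$)
$-8 + t{\left(-7,-6 \right)} T{\left(3 \right)} = -8 + \left(-6 - 7\right) \left(27 + 3\right) = -8 - 390 = -398$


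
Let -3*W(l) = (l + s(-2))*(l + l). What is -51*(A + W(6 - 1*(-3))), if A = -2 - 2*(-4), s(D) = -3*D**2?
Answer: -1224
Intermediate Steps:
A = 6 (A = -2 + 8 = 6)
W(l) = -2*l*(-12 + l)/3 (W(l) = -(l - 3*(-2)**2)*(l + l)/3 = -(l - 3*4)*2*l/3 = -(l - 12)*2*l/3 = -(-12 + l)*2*l/3 = -2*l*(-12 + l)/3)
-51*(A + W(6 - 1*(-3))) = -51*(6 + 2*(6 - 1*(-3))*(12 - (6 - 1*(-3)))/3) = -51*(6 + 2*(6 + 3)*(12 - (6 + 3))/3) = -51*(6 + (2/3)*9*(12 - 1*9)) = -51*(6 + (2/3)*9*(12 - 9)) = -51*(6 + (2/3)*9*3) = -51*(6 + 18) = -51*24 = -1224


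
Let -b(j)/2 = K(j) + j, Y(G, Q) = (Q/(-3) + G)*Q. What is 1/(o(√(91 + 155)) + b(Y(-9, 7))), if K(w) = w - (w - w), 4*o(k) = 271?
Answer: 12/4621 ≈ 0.0025968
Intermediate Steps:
Y(G, Q) = Q*(G - Q/3) (Y(G, Q) = (Q*(-⅓) + G)*Q = (-Q/3 + G)*Q = (G - Q/3)*Q = Q*(G - Q/3))
o(k) = 271/4 (o(k) = (¼)*271 = 271/4)
K(w) = w (K(w) = w - 1*0 = w + 0 = w)
b(j) = -4*j (b(j) = -2*(j + j) = -4*j)
1/(o(√(91 + 155)) + b(Y(-9, 7))) = 1/(271/4 - 4*7*(-1*7 + 3*(-9))/3) = 1/(271/4 - 4*7*(-7 - 27)/3) = 1/(271/4 - 4*7*(-34)/3) = 1/(271/4 - 4*(-238/3)) = 1/(271/4 + 952/3) = 1/(4621/12) = 12/4621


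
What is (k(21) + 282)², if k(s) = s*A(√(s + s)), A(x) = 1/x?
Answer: (564 + √42)²/4 ≈ 81362.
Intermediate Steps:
k(s) = √2*√s/2 (k(s) = s/(√(s + s)) = s/(√(2*s)) = s/((√2*√s)) = s*(√2/(2*√s)) = √2*√s/2)
(k(21) + 282)² = (√2*√21/2 + 282)² = (√42/2 + 282)² = (282 + √42/2)²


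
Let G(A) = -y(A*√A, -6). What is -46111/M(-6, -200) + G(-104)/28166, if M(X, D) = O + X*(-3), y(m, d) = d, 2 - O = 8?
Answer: -649381177/168996 ≈ -3842.6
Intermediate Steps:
O = -6 (O = 2 - 1*8 = 2 - 8 = -6)
G(A) = 6 (G(A) = -1*(-6) = 6)
M(X, D) = -6 - 3*X (M(X, D) = -6 + X*(-3) = -6 - 3*X)
-46111/M(-6, -200) + G(-104)/28166 = -46111/(-6 - 3*(-6)) + 6/28166 = -46111/(-6 + 18) + 6*(1/28166) = -46111/12 + 3/14083 = -649381177/168996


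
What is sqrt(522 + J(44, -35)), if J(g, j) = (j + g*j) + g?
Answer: I*sqrt(1009) ≈ 31.765*I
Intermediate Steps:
J(g, j) = g + j + g*j
sqrt(522 + J(44, -35)) = sqrt(522 + (44 - 35 + 44*(-35))) = sqrt(522 + (44 - 35 - 1540)) = sqrt(522 - 1531) = sqrt(-1009) = I*sqrt(1009)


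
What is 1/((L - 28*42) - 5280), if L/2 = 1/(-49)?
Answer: -49/316346 ≈ -0.00015489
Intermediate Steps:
L = -2/49 (L = 2/(-49) = 2*(-1/49) = -2/49 ≈ -0.040816)
1/((L - 28*42) - 5280) = 1/((-2/49 - 28*42) - 5280) = 1/((-2/49 - 1176) - 5280) = 1/(-57626/49 - 5280) = 1/(-316346/49) = -49/316346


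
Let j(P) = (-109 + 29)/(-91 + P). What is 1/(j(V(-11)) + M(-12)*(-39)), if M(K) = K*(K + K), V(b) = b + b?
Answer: -113/1269136 ≈ -8.9037e-5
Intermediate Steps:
V(b) = 2*b
M(K) = 2*K**2 (M(K) = K*(2*K) = 2*K**2)
j(P) = -80/(-91 + P)
1/(j(V(-11)) + M(-12)*(-39)) = 1/(-80/(-91 + 2*(-11)) + (2*(-12)**2)*(-39)) = 1/(-80/(-91 - 22) + (2*144)*(-39)) = 1/(-80/(-113) + 288*(-39)) = 1/(-80*(-1/113) - 11232) = 1/(80/113 - 11232) = 1/(-1269136/113) = -113/1269136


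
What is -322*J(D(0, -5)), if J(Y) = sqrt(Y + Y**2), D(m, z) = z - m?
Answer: -644*sqrt(5) ≈ -1440.0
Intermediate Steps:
-322*J(D(0, -5)) = -322*2*sqrt(5) = -644*sqrt(5)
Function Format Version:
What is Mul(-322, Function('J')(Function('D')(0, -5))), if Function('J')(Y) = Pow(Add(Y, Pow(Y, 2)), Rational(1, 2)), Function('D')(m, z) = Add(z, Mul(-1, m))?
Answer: Mul(-644, Pow(5, Rational(1, 2))) ≈ -1440.0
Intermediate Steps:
Mul(-322, Function('J')(Function('D')(0, -5))) = Mul(-322, Pow(Mul(Add(-5, Mul(-1, 0)), Add(1, Add(-5, Mul(-1, 0)))), Rational(1, 2))) = Mul(-322, Pow(Mul(Add(-5, 0), Add(1, Add(-5, 0))), Rational(1, 2))) = Mul(-322, Pow(Mul(-5, Add(1, -5)), Rational(1, 2))) = Mul(-322, Pow(Mul(-5, -4), Rational(1, 2))) = Mul(-322, Pow(20, Rational(1, 2))) = Mul(-322, Mul(2, Pow(5, Rational(1, 2)))) = Mul(-644, Pow(5, Rational(1, 2)))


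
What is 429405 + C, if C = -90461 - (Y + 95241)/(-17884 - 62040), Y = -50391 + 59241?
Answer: 2083835719/6148 ≈ 3.3895e+5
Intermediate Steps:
Y = 8850
C = -556146221/6148 (C = -90461 - (8850 + 95241)/(-17884 - 62040) = -90461 - 104091/(-79924) = -90461 - 104091*(-1)/79924 = -90461 - 1*(-8007/6148) = -90461 + 8007/6148 = -556146221/6148 ≈ -90460.)
429405 + C = 429405 - 556146221/6148 = 2083835719/6148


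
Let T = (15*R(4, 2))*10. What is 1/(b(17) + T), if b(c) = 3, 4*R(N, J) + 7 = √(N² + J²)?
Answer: -346/52287 - 100*√5/52287 ≈ -0.010894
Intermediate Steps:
R(N, J) = -7/4 + √(J² + N²)/4 (R(N, J) = -7/4 + √(N² + J²)/4 = -7/4 + √(J² + N²)/4)
T = -525/2 + 75*√5 (T = (15*(-7/4 + √(2² + 4²)/4))*10 = (15*(-7/4 + √(4 + 16)/4))*10 = (15*(-7/4 + √20/4))*10 = (15*(-7/4 + (2*√5)/4))*10 = (15*(-7/4 + √5/2))*10 = (-105/4 + 15*√5/2)*10 = -525/2 + 75*√5 ≈ -94.795)
1/(b(17) + T) = 1/(3 + (-525/2 + 75*√5)) = 1/(-519/2 + 75*√5)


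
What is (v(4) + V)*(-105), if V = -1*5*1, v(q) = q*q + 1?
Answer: -1260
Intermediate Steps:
v(q) = 1 + q² (v(q) = q² + 1 = 1 + q²)
V = -5 (V = -5*1 = -5)
(v(4) + V)*(-105) = ((1 + 4²) - 5)*(-105) = ((1 + 16) - 5)*(-105) = (17 - 5)*(-105) = 12*(-105) = -1260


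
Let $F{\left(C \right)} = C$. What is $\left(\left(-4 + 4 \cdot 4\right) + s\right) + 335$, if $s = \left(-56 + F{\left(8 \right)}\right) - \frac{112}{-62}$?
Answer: $\frac{9325}{31} \approx 300.81$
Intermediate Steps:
$s = - \frac{1432}{31}$ ($s = \left(-56 + 8\right) - \frac{112}{-62} = -48 - - \frac{56}{31} = -48 + \frac{56}{31} = - \frac{1432}{31} \approx -46.194$)
$\left(\left(-4 + 4 \cdot 4\right) + s\right) + 335 = \left(\left(-4 + 4 \cdot 4\right) - \frac{1432}{31}\right) + 335 = \left(\left(-4 + 16\right) - \frac{1432}{31}\right) + 335 = \left(12 - \frac{1432}{31}\right) + 335 = - \frac{1060}{31} + 335 = \frac{9325}{31}$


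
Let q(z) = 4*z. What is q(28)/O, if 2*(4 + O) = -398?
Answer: -16/29 ≈ -0.55172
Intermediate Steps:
O = -203 (O = -4 + (½)*(-398) = -4 - 199 = -203)
q(28)/O = (4*28)/(-203) = 112*(-1/203) = -16/29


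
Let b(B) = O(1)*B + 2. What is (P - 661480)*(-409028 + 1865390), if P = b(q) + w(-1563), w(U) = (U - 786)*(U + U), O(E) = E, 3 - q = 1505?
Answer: 9728489421828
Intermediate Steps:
q = -1502 (q = 3 - 1*1505 = 3 - 1505 = -1502)
b(B) = 2 + B (b(B) = 1*B + 2 = B + 2 = 2 + B)
w(U) = 2*U*(-786 + U) (w(U) = (-786 + U)*(2*U) = 2*U*(-786 + U))
P = 7341474 (P = (2 - 1502) + 2*(-1563)*(-786 - 1563) = -1500 + 2*(-1563)*(-2349) = -1500 + 7342974 = 7341474)
(P - 661480)*(-409028 + 1865390) = (7341474 - 661480)*(-409028 + 1865390) = 6679994*1456362 = 9728489421828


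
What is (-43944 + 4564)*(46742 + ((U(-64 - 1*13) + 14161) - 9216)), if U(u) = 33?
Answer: -2036733600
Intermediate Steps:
(-43944 + 4564)*(46742 + ((U(-64 - 1*13) + 14161) - 9216)) = (-43944 + 4564)*(46742 + ((33 + 14161) - 9216)) = -39380*(46742 + (14194 - 9216)) = -39380*(46742 + 4978) = -39380*51720 = -2036733600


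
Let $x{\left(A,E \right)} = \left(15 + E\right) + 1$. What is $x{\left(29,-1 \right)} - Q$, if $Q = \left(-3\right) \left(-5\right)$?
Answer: $0$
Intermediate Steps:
$x{\left(A,E \right)} = 16 + E$
$Q = 15$
$x{\left(29,-1 \right)} - Q = \left(16 - 1\right) - 15 = 15 - 15 = 0$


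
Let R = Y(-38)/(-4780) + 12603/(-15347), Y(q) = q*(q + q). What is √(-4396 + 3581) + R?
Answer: -26141119/18339665 + I*√815 ≈ -1.4254 + 28.548*I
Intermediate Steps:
Y(q) = 2*q² (Y(q) = q*(2*q) = 2*q²)
R = -26141119/18339665 (R = (2*(-38)²)/(-4780) + 12603/(-15347) = (2*1444)*(-1/4780) + 12603*(-1/15347) = 2888*(-1/4780) - 12603/15347 = -722/1195 - 12603/15347 = -26141119/18339665 ≈ -1.4254)
√(-4396 + 3581) + R = √(-4396 + 3581) - 26141119/18339665 = √(-815) - 26141119/18339665 = I*√815 - 26141119/18339665 = -26141119/18339665 + I*√815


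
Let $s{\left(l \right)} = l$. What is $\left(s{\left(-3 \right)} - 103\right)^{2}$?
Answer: $11236$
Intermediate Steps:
$\left(s{\left(-3 \right)} - 103\right)^{2} = \left(-3 - 103\right)^{2} = \left(-106\right)^{2} = 11236$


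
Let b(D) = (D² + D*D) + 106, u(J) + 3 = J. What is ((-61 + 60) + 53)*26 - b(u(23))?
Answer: 446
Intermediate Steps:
u(J) = -3 + J
b(D) = 106 + 2*D² (b(D) = (D² + D²) + 106 = 2*D² + 106 = 106 + 2*D²)
((-61 + 60) + 53)*26 - b(u(23)) = ((-61 + 60) + 53)*26 - (106 + 2*(-3 + 23)²) = (-1 + 53)*26 - (106 + 2*20²) = 52*26 - (106 + 2*400) = 1352 - (106 + 800) = 1352 - 1*906 = 1352 - 906 = 446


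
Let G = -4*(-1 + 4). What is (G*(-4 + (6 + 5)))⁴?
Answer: 49787136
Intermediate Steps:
G = -12 (G = -4*3 = -12)
(G*(-4 + (6 + 5)))⁴ = (-12*(-4 + (6 + 5)))⁴ = (-12*(-4 + 11))⁴ = (-12*7)⁴ = (-84)⁴ = 49787136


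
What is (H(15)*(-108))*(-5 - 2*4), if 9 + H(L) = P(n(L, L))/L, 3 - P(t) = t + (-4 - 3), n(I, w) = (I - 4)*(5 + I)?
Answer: -32292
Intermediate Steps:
n(I, w) = (-4 + I)*(5 + I)
P(t) = 10 - t (P(t) = 3 - (t + (-4 - 3)) = 3 - (t - 7) = 3 - (-7 + t) = 3 + (7 - t) = 10 - t)
H(L) = -9 + (30 - L - L²)/L (H(L) = -9 + (10 - (-20 + L + L²))/L = -9 + (10 + (20 - L - L²))/L = -9 + (30 - L - L²)/L)
(H(15)*(-108))*(-5 - 2*4) = ((-10 - 1*15 + 30/15)*(-108))*(-5 - 2*4) = ((-10 - 15 + 30*(1/15))*(-108))*(-5 - 8) = ((-10 - 15 + 2)*(-108))*(-13) = -23*(-108)*(-13) = 2484*(-13) = -32292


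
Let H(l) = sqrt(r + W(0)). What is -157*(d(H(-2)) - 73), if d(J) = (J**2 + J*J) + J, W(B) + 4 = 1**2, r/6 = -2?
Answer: 16171 - 157*I*sqrt(15) ≈ 16171.0 - 608.06*I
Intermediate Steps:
r = -12 (r = 6*(-2) = -12)
W(B) = -3 (W(B) = -4 + 1**2 = -4 + 1 = -3)
H(l) = I*sqrt(15) (H(l) = sqrt(-12 - 3) = sqrt(-15) = I*sqrt(15))
d(J) = J + 2*J**2 (d(J) = (J**2 + J**2) + J = 2*J**2 + J = J + 2*J**2)
-157*(d(H(-2)) - 73) = -157*((I*sqrt(15))*(1 + 2*(I*sqrt(15))) - 73) = -157*((I*sqrt(15))*(1 + 2*I*sqrt(15)) - 73) = -157*(I*sqrt(15)*(1 + 2*I*sqrt(15)) - 73) = -157*(-73 + I*sqrt(15)*(1 + 2*I*sqrt(15))) = 11461 - 157*I*sqrt(15)*(1 + 2*I*sqrt(15))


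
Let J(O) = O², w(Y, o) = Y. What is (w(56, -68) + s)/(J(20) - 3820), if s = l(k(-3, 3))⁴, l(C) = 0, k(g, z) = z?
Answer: -14/855 ≈ -0.016374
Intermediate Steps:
s = 0 (s = 0⁴ = 0)
(w(56, -68) + s)/(J(20) - 3820) = (56 + 0)/(20² - 3820) = 56/(400 - 3820) = 56/(-3420) = 56*(-1/3420) = -14/855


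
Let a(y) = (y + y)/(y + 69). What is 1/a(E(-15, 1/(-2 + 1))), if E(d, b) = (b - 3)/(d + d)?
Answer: 1037/4 ≈ 259.25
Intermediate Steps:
E(d, b) = (-3 + b)/(2*d) (E(d, b) = (-3 + b)/((2*d)) = (-3 + b)*(1/(2*d)) = (-3 + b)/(2*d))
a(y) = 2*y/(69 + y) (a(y) = (2*y)/(69 + y) = 2*y/(69 + y))
1/a(E(-15, 1/(-2 + 1))) = 1/(2*((½)*(-3 + 1/(-2 + 1))/(-15))/(69 + (½)*(-3 + 1/(-2 + 1))/(-15))) = 1/(2*((½)*(-1/15)*(-3 + 1/(-1)))/(69 + (½)*(-1/15)*(-3 + 1/(-1)))) = 1/(2*((½)*(-1/15)*(-3 - 1))/(69 + (½)*(-1/15)*(-3 - 1))) = 1/(2*((½)*(-1/15)*(-4))/(69 + (½)*(-1/15)*(-4))) = 1/(2*(2/15)/(69 + 2/15)) = 1/(2*(2/15)/(1037/15)) = 1/(2*(2/15)*(15/1037)) = 1/(4/1037) = 1037/4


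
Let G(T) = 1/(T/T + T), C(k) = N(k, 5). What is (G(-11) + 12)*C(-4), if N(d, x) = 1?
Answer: 119/10 ≈ 11.900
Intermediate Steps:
C(k) = 1
G(T) = 1/(1 + T)
(G(-11) + 12)*C(-4) = (1/(1 - 11) + 12)*1 = (1/(-10) + 12)*1 = (-1/10 + 12)*1 = (119/10)*1 = 119/10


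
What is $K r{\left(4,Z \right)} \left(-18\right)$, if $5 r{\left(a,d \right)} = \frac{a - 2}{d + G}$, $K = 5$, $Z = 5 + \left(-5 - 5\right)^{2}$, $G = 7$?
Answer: $- \frac{9}{28} \approx -0.32143$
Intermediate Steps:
$Z = 105$ ($Z = 5 + \left(-10\right)^{2} = 5 + 100 = 105$)
$r{\left(a,d \right)} = \frac{-2 + a}{5 \left(7 + d\right)}$ ($r{\left(a,d \right)} = \frac{\left(a - 2\right) \frac{1}{d + 7}}{5} = \frac{\left(-2 + a\right) \frac{1}{7 + d}}{5} = \frac{\frac{1}{7 + d} \left(-2 + a\right)}{5} = \frac{-2 + a}{5 \left(7 + d\right)}$)
$K r{\left(4,Z \right)} \left(-18\right) = 5 \frac{-2 + 4}{5 \left(7 + 105\right)} \left(-18\right) = 5 \cdot \frac{1}{5} \cdot \frac{1}{112} \cdot 2 \left(-18\right) = 5 \cdot \frac{1}{280} \left(-18\right) = \frac{1}{56} \left(-18\right) = - \frac{9}{28}$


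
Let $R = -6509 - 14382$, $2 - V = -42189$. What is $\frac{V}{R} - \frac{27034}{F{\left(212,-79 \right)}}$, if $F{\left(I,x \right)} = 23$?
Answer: $- \frac{565737687}{480493} \approx -1177.4$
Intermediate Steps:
$V = 42191$ ($V = 2 - -42189 = 2 + 42189 = 42191$)
$R = -20891$ ($R = -6509 - 14382 = -20891$)
$\frac{V}{R} - \frac{27034}{F{\left(212,-79 \right)}} = \frac{42191}{-20891} - \frac{27034}{23} = 42191 \left(- \frac{1}{20891}\right) - \frac{27034}{23} = - \frac{42191}{20891} - \frac{27034}{23} = - \frac{565737687}{480493}$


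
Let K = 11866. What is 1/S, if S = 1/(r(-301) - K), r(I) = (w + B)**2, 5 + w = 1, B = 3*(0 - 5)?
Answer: -11505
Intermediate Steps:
B = -15 (B = 3*(-5) = -15)
w = -4 (w = -5 + 1 = -4)
r(I) = 361 (r(I) = (-4 - 15)**2 = (-19)**2 = 361)
S = -1/11505 (S = 1/(361 - 1*11866) = 1/(361 - 11866) = 1/(-11505) = -1/11505 ≈ -8.6919e-5)
1/S = 1/(-1/11505) = -11505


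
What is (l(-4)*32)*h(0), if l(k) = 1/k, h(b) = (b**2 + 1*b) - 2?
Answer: 16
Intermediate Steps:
h(b) = -2 + b + b**2 (h(b) = (b**2 + b) - 2 = (b + b**2) - 2 = -2 + b + b**2)
(l(-4)*32)*h(0) = (32/(-4))*(-2 + 0 + 0**2) = (-1/4*32)*(-2 + 0 + 0) = -8*(-2) = 16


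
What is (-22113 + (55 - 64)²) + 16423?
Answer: -5609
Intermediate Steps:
(-22113 + (55 - 64)²) + 16423 = (-22113 + (-9)²) + 16423 = (-22113 + 81) + 16423 = -22032 + 16423 = -5609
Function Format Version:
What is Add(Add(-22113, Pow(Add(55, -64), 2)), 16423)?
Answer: -5609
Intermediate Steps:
Add(Add(-22113, Pow(Add(55, -64), 2)), 16423) = Add(Add(-22113, Pow(-9, 2)), 16423) = Add(Add(-22113, 81), 16423) = Add(-22032, 16423) = -5609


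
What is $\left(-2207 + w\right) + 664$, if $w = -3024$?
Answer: $-4567$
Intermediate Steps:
$\left(-2207 + w\right) + 664 = \left(-2207 - 3024\right) + 664 = -5231 + 664 = -4567$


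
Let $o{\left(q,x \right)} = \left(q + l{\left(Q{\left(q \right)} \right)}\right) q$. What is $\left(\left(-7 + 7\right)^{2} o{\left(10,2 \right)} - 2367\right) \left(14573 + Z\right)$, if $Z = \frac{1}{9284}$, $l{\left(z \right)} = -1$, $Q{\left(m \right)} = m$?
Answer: $- \frac{320245000011}{9284} \approx -3.4494 \cdot 10^{7}$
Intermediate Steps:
$Z = \frac{1}{9284} \approx 0.00010771$
$o{\left(q,x \right)} = q \left(-1 + q\right)$ ($o{\left(q,x \right)} = \left(q - 1\right) q = \left(-1 + q\right) q = q \left(-1 + q\right)$)
$\left(\left(-7 + 7\right)^{2} o{\left(10,2 \right)} - 2367\right) \left(14573 + Z\right) = \left(\left(-7 + 7\right)^{2} \cdot 10 \left(-1 + 10\right) - 2367\right) \left(14573 + \frac{1}{9284}\right) = \left(0^{2} \cdot 10 \cdot 9 - 2367\right) \frac{135295733}{9284} = \left(0 \cdot 90 - 2367\right) \frac{135295733}{9284} = \left(0 - 2367\right) \frac{135295733}{9284} = \left(-2367\right) \frac{135295733}{9284} = - \frac{320245000011}{9284}$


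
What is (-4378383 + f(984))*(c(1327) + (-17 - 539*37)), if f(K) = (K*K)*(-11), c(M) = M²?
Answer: -26165369553831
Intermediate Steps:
f(K) = -11*K² (f(K) = K²*(-11) = -11*K²)
(-4378383 + f(984))*(c(1327) + (-17 - 539*37)) = (-4378383 - 11*984²)*(1327² + (-17 - 539*37)) = (-4378383 - 11*968256)*(1760929 + (-17 - 19943)) = (-4378383 - 10650816)*(1760929 - 19960) = -15029199*1740969 = -26165369553831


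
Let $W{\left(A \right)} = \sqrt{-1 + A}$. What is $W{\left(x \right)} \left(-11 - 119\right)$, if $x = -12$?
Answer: $- 130 i \sqrt{13} \approx - 468.72 i$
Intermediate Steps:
$W{\left(x \right)} \left(-11 - 119\right) = \sqrt{-1 - 12} \left(-11 - 119\right) = \sqrt{-13} \left(-130\right) = i \sqrt{13} \left(-130\right) = - 130 i \sqrt{13}$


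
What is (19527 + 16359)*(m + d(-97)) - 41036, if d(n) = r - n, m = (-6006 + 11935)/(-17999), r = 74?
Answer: 109499596436/17999 ≈ 6.0836e+6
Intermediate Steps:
m = -5929/17999 (m = 5929*(-1/17999) = -5929/17999 ≈ -0.32941)
d(n) = 74 - n
(19527 + 16359)*(m + d(-97)) - 41036 = (19527 + 16359)*(-5929/17999 + (74 - 1*(-97))) - 41036 = 35886*(-5929/17999 + (74 + 97)) - 41036 = 35886*(-5929/17999 + 171) - 41036 = 35886*(3071900/17999) - 41036 = 110238203400/17999 - 41036 = 109499596436/17999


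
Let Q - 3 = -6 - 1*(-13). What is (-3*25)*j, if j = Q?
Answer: -750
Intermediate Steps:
Q = 10 (Q = 3 + (-6 - 1*(-13)) = 3 + (-6 + 13) = 3 + 7 = 10)
j = 10
(-3*25)*j = -3*25*10 = -75*10 = -750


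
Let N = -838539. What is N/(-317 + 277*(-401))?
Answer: 838539/111394 ≈ 7.5277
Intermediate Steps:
N/(-317 + 277*(-401)) = -838539/(-317 + 277*(-401)) = -838539/(-317 - 111077) = -838539/(-111394) = -838539*(-1/111394) = 838539/111394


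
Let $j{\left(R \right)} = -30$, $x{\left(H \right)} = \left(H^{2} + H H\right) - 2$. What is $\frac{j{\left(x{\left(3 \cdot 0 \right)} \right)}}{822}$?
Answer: $- \frac{5}{137} \approx -0.036496$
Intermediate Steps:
$x{\left(H \right)} = -2 + 2 H^{2}$ ($x{\left(H \right)} = \left(H^{2} + H^{2}\right) - 2 = 2 H^{2} - 2 = -2 + 2 H^{2}$)
$\frac{j{\left(x{\left(3 \cdot 0 \right)} \right)}}{822} = - \frac{30}{822} = \left(-30\right) \frac{1}{822} = - \frac{5}{137}$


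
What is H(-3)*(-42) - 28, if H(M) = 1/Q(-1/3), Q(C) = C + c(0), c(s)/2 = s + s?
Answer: 98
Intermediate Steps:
c(s) = 4*s (c(s) = 2*(s + s) = 2*(2*s) = 4*s)
Q(C) = C (Q(C) = C + 4*0 = C + 0 = C)
H(M) = -3 (H(M) = 1/(-1/3) = -3)
H(-3)*(-42) - 28 = -3*(-42) - 28 = 126 - 28 = 98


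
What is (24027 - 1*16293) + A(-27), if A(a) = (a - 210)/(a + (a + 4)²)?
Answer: 3882231/502 ≈ 7733.5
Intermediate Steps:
A(a) = (-210 + a)/(a + (4 + a)²)
(24027 - 1*16293) + A(-27) = (24027 - 1*16293) + (-210 - 27)/(-27 + (4 - 27)²) = (24027 - 16293) - 237/(-27 + (-23)²) = 7734 - 237/(-27 + 529) = 7734 - 237/502 = 3882231/502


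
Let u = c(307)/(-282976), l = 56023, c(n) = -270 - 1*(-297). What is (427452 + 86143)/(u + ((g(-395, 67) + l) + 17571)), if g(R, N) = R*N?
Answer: 145335058720/13336375877 ≈ 10.898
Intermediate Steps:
c(n) = 27 (c(n) = -270 + 297 = 27)
g(R, N) = N*R
u = -27/282976 (u = 27/(-282976) = 27*(-1/282976) = -27/282976 ≈ -9.5414e-5)
(427452 + 86143)/(u + ((g(-395, 67) + l) + 17571)) = (427452 + 86143)/(-27/282976 + ((67*(-395) + 56023) + 17571)) = 513595/(-27/282976 + ((-26465 + 56023) + 17571)) = 513595/(-27/282976 + (29558 + 17571)) = 513595/(-27/282976 + 47129) = 513595/(13336375877/282976) = 513595*(282976/13336375877) = 145335058720/13336375877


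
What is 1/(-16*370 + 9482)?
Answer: 1/3562 ≈ 0.00028074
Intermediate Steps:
1/(-16*370 + 9482) = 1/(-5920 + 9482) = 1/3562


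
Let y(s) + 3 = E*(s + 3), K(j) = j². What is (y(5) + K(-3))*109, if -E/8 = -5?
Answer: 35534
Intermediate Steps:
E = 40 (E = -8*(-5) = 40)
y(s) = 117 + 40*s (y(s) = -3 + 40*(s + 3) = -3 + 40*(3 + s) = -3 + (120 + 40*s) = 117 + 40*s)
(y(5) + K(-3))*109 = ((117 + 40*5) + (-3)²)*109 = ((117 + 200) + 9)*109 = (317 + 9)*109 = 326*109 = 35534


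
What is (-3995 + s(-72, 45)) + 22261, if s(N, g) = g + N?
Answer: 18239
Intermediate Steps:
s(N, g) = N + g
(-3995 + s(-72, 45)) + 22261 = (-3995 + (-72 + 45)) + 22261 = (-3995 - 27) + 22261 = -4022 + 22261 = 18239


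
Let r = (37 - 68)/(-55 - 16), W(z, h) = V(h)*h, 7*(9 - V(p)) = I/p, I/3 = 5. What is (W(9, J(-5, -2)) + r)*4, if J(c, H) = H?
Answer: -39176/497 ≈ -78.825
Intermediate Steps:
I = 15 (I = 3*5 = 15)
V(p) = 9 - 15/(7*p)
W(z, h) = h*(9 - 15/(7*h)) (W(z, h) = (9 - 15/(7*h))*h = h*(9 - 15/(7*h)))
r = 31/71 (r = -31/(-71) = -31*(-1/71) = 31/71 ≈ 0.43662)
(W(9, J(-5, -2)) + r)*4 = ((-15/7 + 9*(-2)) + 31/71)*4 = ((-15/7 - 18) + 31/71)*4 = (-141/7 + 31/71)*4 = -9794/497*4 = -39176/497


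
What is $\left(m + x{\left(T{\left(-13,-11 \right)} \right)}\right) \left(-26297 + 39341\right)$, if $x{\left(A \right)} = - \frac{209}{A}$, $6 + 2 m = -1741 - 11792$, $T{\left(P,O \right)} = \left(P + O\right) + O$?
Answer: $- \frac{3087821334}{35} \approx -8.8223 \cdot 10^{7}$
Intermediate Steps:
$T{\left(P,O \right)} = P + 2 O$ ($T{\left(P,O \right)} = \left(O + P\right) + O = P + 2 O$)
$m = - \frac{13539}{2}$ ($m = -3 + \frac{-1741 - 11792}{2} = -3 + \frac{1}{2} \left(-13533\right) = -3 - \frac{13533}{2} = - \frac{13539}{2} \approx -6769.5$)
$\left(m + x{\left(T{\left(-13,-11 \right)} \right)}\right) \left(-26297 + 39341\right) = \left(- \frac{13539}{2} - \frac{209}{-13 + 2 \left(-11\right)}\right) \left(-26297 + 39341\right) = \left(- \frac{13539}{2} - \frac{209}{-13 - 22}\right) 13044 = \left(- \frac{13539}{2} - \frac{209}{-35}\right) 13044 = \left(- \frac{13539}{2} - - \frac{209}{35}\right) 13044 = \left(- \frac{13539}{2} + \frac{209}{35}\right) 13044 = \left(- \frac{473447}{70}\right) 13044 = - \frac{3087821334}{35}$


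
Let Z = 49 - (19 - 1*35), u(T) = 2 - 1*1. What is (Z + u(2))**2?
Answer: 4356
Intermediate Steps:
u(T) = 1 (u(T) = 2 - 1 = 1)
Z = 65 (Z = 49 - (19 - 35) = 49 - 1*(-16) = 49 + 16 = 65)
(Z + u(2))**2 = (65 + 1)**2 = 66**2 = 4356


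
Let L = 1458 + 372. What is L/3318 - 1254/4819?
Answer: 9827/33733 ≈ 0.29132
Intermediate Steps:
L = 1830
L/3318 - 1254/4819 = 1830/3318 - 1254/4819 = 1830*(1/3318) - 1254*1/4819 = 305/553 - 1254/4819 = 9827/33733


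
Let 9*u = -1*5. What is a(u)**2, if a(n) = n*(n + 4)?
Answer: 24025/6561 ≈ 3.6618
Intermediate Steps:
u = -5/9 (u = (-1*5)/9 = (1/9)*(-5) = -5/9 ≈ -0.55556)
a(n) = n*(4 + n)
a(u)**2 = (-5*(4 - 5/9)/9)**2 = (-5/9*31/9)**2 = (-155/81)**2 = 24025/6561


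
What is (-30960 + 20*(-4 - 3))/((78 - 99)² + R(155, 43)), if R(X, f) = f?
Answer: -7775/121 ≈ -64.256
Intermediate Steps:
(-30960 + 20*(-4 - 3))/((78 - 99)² + R(155, 43)) = (-30960 + 20*(-4 - 3))/((78 - 99)² + 43) = (-30960 + 20*(-7))/((-21)² + 43) = (-30960 - 140)/(441 + 43) = -31100/484 = -31100*1/484 = -7775/121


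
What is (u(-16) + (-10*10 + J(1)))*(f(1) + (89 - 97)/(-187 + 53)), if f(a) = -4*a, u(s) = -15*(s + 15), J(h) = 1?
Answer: 22176/67 ≈ 330.98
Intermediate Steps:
u(s) = -225 - 15*s (u(s) = -15*(15 + s) = -225 - 15*s)
(u(-16) + (-10*10 + J(1)))*(f(1) + (89 - 97)/(-187 + 53)) = ((-225 - 15*(-16)) + (-10*10 + 1))*(-4*1 + (89 - 97)/(-187 + 53)) = ((-225 + 240) + (-100 + 1))*(-4 - 8/(-134)) = (15 - 99)*(-4 - 8*(-1/134)) = -84*(-4 + 4/67) = -84*(-264/67) = 22176/67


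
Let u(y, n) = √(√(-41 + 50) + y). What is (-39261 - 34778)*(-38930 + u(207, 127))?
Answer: 2882338270 - 74039*√210 ≈ 2.8813e+9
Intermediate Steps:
u(y, n) = √(3 + y) (u(y, n) = √(√9 + y) = √(3 + y))
(-39261 - 34778)*(-38930 + u(207, 127)) = (-39261 - 34778)*(-38930 + √(3 + 207)) = -74039*(-38930 + √210) = 2882338270 - 74039*√210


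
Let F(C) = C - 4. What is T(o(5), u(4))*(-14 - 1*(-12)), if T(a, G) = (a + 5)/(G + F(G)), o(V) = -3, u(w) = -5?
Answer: 2/7 ≈ 0.28571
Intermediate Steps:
F(C) = -4 + C
T(a, G) = (5 + a)/(-4 + 2*G) (T(a, G) = (a + 5)/(G + (-4 + G)) = (5 + a)/(-4 + 2*G))
T(o(5), u(4))*(-14 - 1*(-12)) = ((5 - 3)/(2*(-2 - 5)))*(-14 - 1*(-12)) = ((½)*2/(-7))*(-14 + 12) = ((½)*(-⅐)*2)*(-2) = -⅐*(-2) = 2/7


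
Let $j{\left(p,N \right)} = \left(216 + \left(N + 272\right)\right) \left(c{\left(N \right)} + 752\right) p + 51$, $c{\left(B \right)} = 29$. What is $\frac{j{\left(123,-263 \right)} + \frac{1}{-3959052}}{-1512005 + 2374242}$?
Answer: $\frac{85571844673751}{3413641119324} \approx 25.068$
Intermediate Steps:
$j{\left(p,N \right)} = 51 + p \left(381128 + 781 N\right)$ ($j{\left(p,N \right)} = \left(216 + \left(N + 272\right)\right) \left(29 + 752\right) p + 51 = \left(216 + \left(272 + N\right)\right) 781 p + 51 = \left(488 + N\right) 781 p + 51 = \left(381128 + 781 N\right) p + 51 = p \left(381128 + 781 N\right) + 51 = 51 + p \left(381128 + 781 N\right)$)
$\frac{j{\left(123,-263 \right)} + \frac{1}{-3959052}}{-1512005 + 2374242} = \frac{\left(51 + 381128 \cdot 123 + 781 \left(-263\right) 123\right) + \frac{1}{-3959052}}{-1512005 + 2374242} = \frac{\left(51 + 46878744 - 25264569\right) - \frac{1}{3959052}}{862237} = \left(21614226 - \frac{1}{3959052}\right) \frac{1}{862237} = \frac{85571844673751}{3959052} \cdot \frac{1}{862237} = \frac{85571844673751}{3413641119324}$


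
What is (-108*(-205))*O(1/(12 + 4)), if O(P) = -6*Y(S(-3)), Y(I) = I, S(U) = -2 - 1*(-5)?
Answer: -398520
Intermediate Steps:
S(U) = 3 (S(U) = -2 + 5 = 3)
O(P) = -18 (O(P) = -6*3 = -18)
(-108*(-205))*O(1/(12 + 4)) = -108*(-205)*(-18) = 22140*(-18) = -398520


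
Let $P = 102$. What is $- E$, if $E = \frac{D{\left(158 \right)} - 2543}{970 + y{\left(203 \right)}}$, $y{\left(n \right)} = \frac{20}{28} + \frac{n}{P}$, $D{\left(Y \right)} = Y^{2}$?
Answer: $- \frac{16008594}{694511} \approx -23.05$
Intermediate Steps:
$y{\left(n \right)} = \frac{5}{7} + \frac{n}{102}$ ($y{\left(n \right)} = \frac{20}{28} + \frac{n}{102} = 20 \cdot \frac{1}{28} + n \frac{1}{102} = \frac{5}{7} + \frac{n}{102}$)
$E = \frac{16008594}{694511}$ ($E = \frac{158^{2} - 2543}{970 + \left(\frac{5}{7} + \frac{1}{102} \cdot 203\right)} = \frac{24964 - 2543}{970 + \left(\frac{5}{7} + \frac{203}{102}\right)} = \frac{22421}{970 + \frac{1931}{714}} = \frac{22421}{\frac{694511}{714}} = 22421 \cdot \frac{714}{694511} = \frac{16008594}{694511} \approx 23.05$)
$- E = \left(-1\right) \frac{16008594}{694511} = - \frac{16008594}{694511}$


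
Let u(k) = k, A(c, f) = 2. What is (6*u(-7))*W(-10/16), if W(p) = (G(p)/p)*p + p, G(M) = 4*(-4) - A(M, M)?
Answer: 3129/4 ≈ 782.25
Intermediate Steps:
G(M) = -18 (G(M) = 4*(-4) - 1*2 = -16 - 2 = -18)
W(p) = -18 + p (W(p) = (-18/p)*p + p = -18 + p)
(6*u(-7))*W(-10/16) = (6*(-7))*(-18 - 10/16) = -42*(-18 - 10*1/16) = -42*(-18 - 5/8) = -42*(-149/8) = 3129/4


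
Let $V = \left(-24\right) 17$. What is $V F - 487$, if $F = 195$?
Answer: $-80047$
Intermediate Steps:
$V = -408$
$V F - 487 = \left(-408\right) 195 - 487 = -79560 - 487 = -80047$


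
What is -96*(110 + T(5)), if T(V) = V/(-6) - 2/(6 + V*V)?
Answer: -324688/31 ≈ -10474.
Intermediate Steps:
T(V) = -2/(6 + V²) - V/6 (T(V) = V*(-⅙) - 2/(6 + V²) = -V/6 - 2/(6 + V²) = -2/(6 + V²) - V/6)
-96*(110 + T(5)) = -96*(110 + (-2 - 1*5 - ⅙*5³)/(6 + 5²)) = -96*(110 + (-2 - 5 - ⅙*125)/(6 + 25)) = -96*(110 + (-2 - 5 - 125/6)/31) = -96*(110 + (1/31)*(-167/6)) = -96*(110 - 167/186) = -96*20293/186 = -324688/31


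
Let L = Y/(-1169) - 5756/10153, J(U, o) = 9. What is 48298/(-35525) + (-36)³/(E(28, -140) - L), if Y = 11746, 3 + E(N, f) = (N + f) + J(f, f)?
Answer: 46708120159154/95757886175 ≈ 487.77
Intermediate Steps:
E(N, f) = 6 + N + f (E(N, f) = -3 + ((N + f) + 9) = -3 + (9 + N + f) = 6 + N + f)
L = -17997986/1695551 (L = 11746/(-1169) - 5756/10153 = 11746*(-1/1169) - 5756*1/10153 = -1678/167 - 5756/10153 = -17997986/1695551 ≈ -10.615)
48298/(-35525) + (-36)³/(E(28, -140) - L) = 48298/(-35525) + (-36)³/((6 + 28 - 140) - 1*(-17997986/1695551)) = 48298*(-1/35525) - 46656/(-106 + 17997986/1695551) = -48298/35525 - 46656/(-161730420/1695551) = -48298/35525 - 46656*(-1695551/161730420) = -48298/35525 + 6592302288/13477535 = 46708120159154/95757886175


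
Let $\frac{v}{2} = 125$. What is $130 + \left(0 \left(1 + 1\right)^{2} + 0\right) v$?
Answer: $130$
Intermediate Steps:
$v = 250$ ($v = 2 \cdot 125 = 250$)
$130 + \left(0 \left(1 + 1\right)^{2} + 0\right) v = 130 + \left(0 \left(1 + 1\right)^{2} + 0\right) 250 = 130 + \left(0 \cdot 2^{2} + 0\right) 250 = 130 + \left(0 \cdot 4 + 0\right) 250 = 130 + \left(0 + 0\right) 250 = 130 + 0 \cdot 250 = 130 + 0 = 130$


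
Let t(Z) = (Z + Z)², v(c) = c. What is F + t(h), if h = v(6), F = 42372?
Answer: 42516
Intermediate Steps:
h = 6
t(Z) = 4*Z² (t(Z) = (2*Z)² = 4*Z²)
F + t(h) = 42372 + 4*6² = 42372 + 4*36 = 42372 + 144 = 42516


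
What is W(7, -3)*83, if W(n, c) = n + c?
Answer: 332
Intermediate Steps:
W(n, c) = c + n
W(7, -3)*83 = (-3 + 7)*83 = 4*83 = 332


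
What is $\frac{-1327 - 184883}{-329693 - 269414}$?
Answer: $\frac{186210}{599107} \approx 0.31081$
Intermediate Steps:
$\frac{-1327 - 184883}{-329693 - 269414} = - \frac{186210}{-599107} = \left(-186210\right) \left(- \frac{1}{599107}\right) = \frac{186210}{599107}$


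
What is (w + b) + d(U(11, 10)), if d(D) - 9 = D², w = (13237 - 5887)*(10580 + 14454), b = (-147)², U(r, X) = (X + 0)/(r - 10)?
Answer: 184021618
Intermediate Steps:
U(r, X) = X/(-10 + r)
b = 21609
w = 183999900 (w = 7350*25034 = 183999900)
d(D) = 9 + D²
(w + b) + d(U(11, 10)) = (183999900 + 21609) + (9 + (10/(-10 + 11))²) = 184021509 + (9 + (10/1)²) = 184021509 + (9 + (10*1)²) = 184021509 + (9 + 10²) = 184021509 + (9 + 100) = 184021509 + 109 = 184021618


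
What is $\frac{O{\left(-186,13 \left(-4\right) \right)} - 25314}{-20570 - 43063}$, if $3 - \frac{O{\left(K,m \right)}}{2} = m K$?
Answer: $\frac{14884}{21211} \approx 0.70171$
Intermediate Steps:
$O{\left(K,m \right)} = 6 - 2 K m$ ($O{\left(K,m \right)} = 6 - 2 m K = 6 - 2 K m$)
$\frac{O{\left(-186,13 \left(-4\right) \right)} - 25314}{-20570 - 43063} = \frac{\left(6 - - 372 \cdot 13 \left(-4\right)\right) - 25314}{-20570 - 43063} = \frac{\left(6 - \left(-372\right) \left(-52\right)\right) - 25314}{-63633} = \left(\left(6 - 19344\right) - 25314\right) \left(- \frac{1}{63633}\right) = \left(-19338 - 25314\right) \left(- \frac{1}{63633}\right) = \left(-44652\right) \left(- \frac{1}{63633}\right) = \frac{14884}{21211}$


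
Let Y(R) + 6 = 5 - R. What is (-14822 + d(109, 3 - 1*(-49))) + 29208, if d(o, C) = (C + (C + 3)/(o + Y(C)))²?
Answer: 53917585/3136 ≈ 17193.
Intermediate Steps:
Y(R) = -1 - R (Y(R) = -6 + (5 - R) = -1 - R)
d(o, C) = (C + (3 + C)/(-1 + o - C))² (d(o, C) = (C + (C + 3)/(o + (-1 - C)))² = (C + (3 + C)/(-1 + o - C))²)
(-14822 + d(109, 3 - 1*(-49))) + 29208 = (-14822 + (3 - (3 - 1*(-49))² + (3 - 1*(-49))*109)²/(1 + (3 - 1*(-49)) - 1*109)²) + 29208 = (-14822 + (3 - (3 + 49)² + (3 + 49)*109)²/(1 + (3 + 49) - 109)²) + 29208 = (-14822 + (3 - 1*52² + 52*109)²/(1 + 52 - 109)²) + 29208 = (-14822 + (3 - 1*2704 + 5668)²/(-56)²) + 29208 = (-14822 + (3 - 2704 + 5668)²/3136) + 29208 = (-14822 + (1/3136)*2967²) + 29208 = (-14822 + (1/3136)*8803089) + 29208 = (-14822 + 8803089/3136) + 29208 = -37678703/3136 + 29208 = 53917585/3136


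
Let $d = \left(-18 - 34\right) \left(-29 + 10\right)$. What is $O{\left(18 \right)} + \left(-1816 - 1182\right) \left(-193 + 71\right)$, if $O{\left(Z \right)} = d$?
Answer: $366744$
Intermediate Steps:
$d = 988$ ($d = \left(-52\right) \left(-19\right) = 988$)
$O{\left(Z \right)} = 988$
$O{\left(18 \right)} + \left(-1816 - 1182\right) \left(-193 + 71\right) = 988 + \left(-1816 - 1182\right) \left(-193 + 71\right) = 988 - -365756 = 988 + 365756 = 366744$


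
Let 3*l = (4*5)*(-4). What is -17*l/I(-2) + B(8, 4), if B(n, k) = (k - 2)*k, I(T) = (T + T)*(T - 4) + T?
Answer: 944/33 ≈ 28.606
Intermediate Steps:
l = -80/3 (l = ((4*5)*(-4))/3 = (20*(-4))/3 = (1/3)*(-80) = -80/3 ≈ -26.667)
I(T) = T + 2*T*(-4 + T) (I(T) = (2*T)*(-4 + T) + T = 2*T*(-4 + T) + T = T + 2*T*(-4 + T))
B(n, k) = k*(-2 + k) (B(n, k) = (-2 + k)*k = k*(-2 + k))
-17*l/I(-2) + B(8, 4) = -(-1360)/(3*((-2*(-7 + 2*(-2))))) + 4*(-2 + 4) = -(-1360)/(3*((-2*(-7 - 4)))) + 4*2 = -(-1360)/(3*((-2*(-11)))) + 8 = -(-1360)/(3*22) + 8 = -17*(-40/33) + 8 = 680/33 + 8 = 944/33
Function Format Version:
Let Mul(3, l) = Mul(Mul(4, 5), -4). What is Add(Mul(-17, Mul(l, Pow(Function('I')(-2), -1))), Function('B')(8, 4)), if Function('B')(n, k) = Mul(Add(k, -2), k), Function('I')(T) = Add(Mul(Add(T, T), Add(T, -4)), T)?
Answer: Rational(944, 33) ≈ 28.606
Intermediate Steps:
l = Rational(-80, 3) (l = Mul(Rational(1, 3), Mul(Mul(4, 5), -4)) = Mul(Rational(1, 3), Mul(20, -4)) = Mul(Rational(1, 3), -80) = Rational(-80, 3) ≈ -26.667)
Function('I')(T) = Add(T, Mul(2, T, Add(-4, T))) (Function('I')(T) = Add(Mul(Mul(2, T), Add(-4, T)), T) = Add(Mul(2, T, Add(-4, T)), T) = Add(T, Mul(2, T, Add(-4, T))))
Function('B')(n, k) = Mul(k, Add(-2, k)) (Function('B')(n, k) = Mul(Add(-2, k), k) = Mul(k, Add(-2, k)))
Add(Mul(-17, Mul(l, Pow(Function('I')(-2), -1))), Function('B')(8, 4)) = Add(Mul(-17, Mul(Rational(-80, 3), Pow(Mul(-2, Add(-7, Mul(2, -2))), -1))), Mul(4, Add(-2, 4))) = Add(Mul(-17, Mul(Rational(-80, 3), Pow(Mul(-2, Add(-7, -4)), -1))), Mul(4, 2)) = Add(Mul(-17, Mul(Rational(-80, 3), Pow(Mul(-2, -11), -1))), 8) = Add(Mul(-17, Mul(Rational(-80, 3), Pow(22, -1))), 8) = Add(Mul(-17, Mul(Rational(-80, 3), Rational(1, 22))), 8) = Add(Mul(-17, Rational(-40, 33)), 8) = Add(Rational(680, 33), 8) = Rational(944, 33)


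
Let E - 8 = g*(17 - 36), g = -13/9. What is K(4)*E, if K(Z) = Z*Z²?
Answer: 20416/9 ≈ 2268.4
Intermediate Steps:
g = -13/9 (g = -13*⅑ = -13/9 ≈ -1.4444)
K(Z) = Z³
E = 319/9 (E = 8 - 13*(17 - 36)/9 = 8 - 13/9*(-19) = 8 + 247/9 = 319/9 ≈ 35.444)
K(4)*E = 4³*(319/9) = 64*(319/9) = 20416/9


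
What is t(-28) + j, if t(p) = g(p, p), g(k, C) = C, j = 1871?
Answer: 1843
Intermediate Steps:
t(p) = p
t(-28) + j = -28 + 1871 = 1843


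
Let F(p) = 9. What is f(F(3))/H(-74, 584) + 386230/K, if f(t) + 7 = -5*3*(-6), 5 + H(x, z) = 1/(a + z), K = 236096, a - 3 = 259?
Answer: -7472411129/499224992 ≈ -14.968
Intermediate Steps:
a = 262 (a = 3 + 259 = 262)
H(x, z) = -5 + 1/(262 + z)
f(t) = 83 (f(t) = -7 - 5*3*(-6) = -7 - 15*(-6) = -7 + 90 = 83)
f(F(3))/H(-74, 584) + 386230/K = 83/(((-1309 - 5*584)/(262 + 584))) + 386230/236096 = 83/(((-1309 - 2920)/846)) + 386230*(1/236096) = 83/(((1/846)*(-4229))) + 193115/118048 = 83/(-4229/846) + 193115/118048 = 83*(-846/4229) + 193115/118048 = -70218/4229 + 193115/118048 = -7472411129/499224992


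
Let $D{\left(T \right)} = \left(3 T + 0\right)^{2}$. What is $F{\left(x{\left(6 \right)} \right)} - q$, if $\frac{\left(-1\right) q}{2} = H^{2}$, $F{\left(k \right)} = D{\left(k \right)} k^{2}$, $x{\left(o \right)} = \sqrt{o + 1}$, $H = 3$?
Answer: $459$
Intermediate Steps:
$x{\left(o \right)} = \sqrt{1 + o}$
$D{\left(T \right)} = 9 T^{2}$ ($D{\left(T \right)} = \left(3 T\right)^{2} = 9 T^{2}$)
$F{\left(k \right)} = 9 k^{4}$ ($F{\left(k \right)} = 9 k^{2} k^{2} = 9 k^{4}$)
$q = -18$ ($q = - 2 \cdot 3^{2} = \left(-2\right) 9 = -18$)
$F{\left(x{\left(6 \right)} \right)} - q = 9 \left(\sqrt{1 + 6}\right)^{4} - -18 = 9 \left(\sqrt{7}\right)^{4} + 18 = 9 \cdot 49 + 18 = 441 + 18 = 459$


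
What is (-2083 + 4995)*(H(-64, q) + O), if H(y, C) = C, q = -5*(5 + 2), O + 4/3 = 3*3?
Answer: -238784/3 ≈ -79595.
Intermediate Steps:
O = 23/3 (O = -4/3 + 3*3 = -4/3 + 9 = 23/3 ≈ 7.6667)
q = -35 (q = -5*7 = -35)
(-2083 + 4995)*(H(-64, q) + O) = (-2083 + 4995)*(-35 + 23/3) = 2912*(-82/3) = -238784/3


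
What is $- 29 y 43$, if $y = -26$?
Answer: $32422$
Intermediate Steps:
$- 29 y 43 = \left(-29\right) \left(-26\right) 43 = 754 \cdot 43 = 32422$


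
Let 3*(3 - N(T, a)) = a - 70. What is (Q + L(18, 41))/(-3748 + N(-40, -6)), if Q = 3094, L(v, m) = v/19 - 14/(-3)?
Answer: -176678/212021 ≈ -0.83330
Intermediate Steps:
L(v, m) = 14/3 + v/19 (L(v, m) = v*(1/19) - 14*(-⅓) = v/19 + 14/3 = 14/3 + v/19)
N(T, a) = 79/3 - a/3 (N(T, a) = 3 - (a - 70)/3 = 3 - (-70 + a)/3 = 3 + (70/3 - a/3) = 79/3 - a/3)
(Q + L(18, 41))/(-3748 + N(-40, -6)) = (3094 + (14/3 + (1/19)*18))/(-3748 + (79/3 - ⅓*(-6))) = (3094 + (14/3 + 18/19))/(-3748 + (79/3 + 2)) = (3094 + 320/57)/(-3748 + 85/3) = 176678/(57*(-11159/3)) = (176678/57)*(-3/11159) = -176678/212021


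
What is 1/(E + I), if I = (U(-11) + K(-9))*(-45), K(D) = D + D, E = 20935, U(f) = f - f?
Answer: 1/21745 ≈ 4.5988e-5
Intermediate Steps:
U(f) = 0
K(D) = 2*D
I = 810 (I = (0 + 2*(-9))*(-45) = (0 - 18)*(-45) = -18*(-45) = 810)
1/(E + I) = 1/(20935 + 810) = 1/21745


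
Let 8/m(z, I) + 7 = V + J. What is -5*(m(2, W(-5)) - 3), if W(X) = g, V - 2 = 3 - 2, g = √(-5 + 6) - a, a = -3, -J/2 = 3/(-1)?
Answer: -5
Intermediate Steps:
J = 6 (J = -6/(-1) = -6*(-1) = -2*(-3) = 6)
g = 4 (g = √(-5 + 6) - 1*(-3) = √1 + 3 = 1 + 3 = 4)
V = 3 (V = 2 + (3 - 2) = 2 + 1 = 3)
W(X) = 4
m(z, I) = 4 (m(z, I) = 8/(-7 + (3 + 6)) = 8/(-7 + 9) = 8/2 = 8*(½) = 4)
-5*(m(2, W(-5)) - 3) = -5*(4 - 3) = -5*1 = -5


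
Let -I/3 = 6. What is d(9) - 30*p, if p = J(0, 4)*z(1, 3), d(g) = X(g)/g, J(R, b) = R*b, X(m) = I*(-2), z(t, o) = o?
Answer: 4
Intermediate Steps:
I = -18 (I = -3*6 = -18)
X(m) = 36 (X(m) = -18*(-2) = 36)
d(g) = 36/g
p = 0 (p = (0*4)*3 = 0*3 = 0)
d(9) - 30*p = 36/9 - 30*0 = 36*(⅑) + 0 = 4 + 0 = 4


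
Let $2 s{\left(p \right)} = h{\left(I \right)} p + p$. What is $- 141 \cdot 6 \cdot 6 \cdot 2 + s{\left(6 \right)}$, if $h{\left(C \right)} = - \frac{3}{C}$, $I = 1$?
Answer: $-10158$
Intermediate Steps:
$s{\left(p \right)} = - p$ ($s{\left(p \right)} = \frac{- \frac{3}{1} p + p}{2} = \frac{\left(-3\right) 1 p + p}{2} = \frac{- 3 p + p}{2} = \frac{\left(-2\right) p}{2} = - p$)
$- 141 \cdot 6 \cdot 6 \cdot 2 + s{\left(6 \right)} = - 141 \cdot 6 \cdot 6 \cdot 2 - 6 = - 141 \cdot 36 \cdot 2 - 6 = \left(-141\right) 72 - 6 = -10152 - 6 = -10158$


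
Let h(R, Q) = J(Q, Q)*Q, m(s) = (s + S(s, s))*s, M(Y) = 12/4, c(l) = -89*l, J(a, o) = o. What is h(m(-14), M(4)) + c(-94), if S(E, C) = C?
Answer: 8375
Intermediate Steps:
M(Y) = 3 (M(Y) = 12*(1/4) = 3)
m(s) = 2*s**2 (m(s) = (s + s)*s = (2*s)*s = 2*s**2)
h(R, Q) = Q**2 (h(R, Q) = Q*Q = Q**2)
h(m(-14), M(4)) + c(-94) = 3**2 - 89*(-94) = 9 + 8366 = 8375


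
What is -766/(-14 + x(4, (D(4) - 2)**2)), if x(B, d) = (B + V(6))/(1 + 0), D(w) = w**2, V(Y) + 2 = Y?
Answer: 383/3 ≈ 127.67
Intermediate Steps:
V(Y) = -2 + Y
x(B, d) = 4 + B (x(B, d) = (B + (-2 + 6))/(1 + 0) = (B + 4)/1 = (4 + B)*1 = 4 + B)
-766/(-14 + x(4, (D(4) - 2)**2)) = -766/(-14 + (4 + 4)) = -766/(-14 + 8) = -766/(-6) = -1/6*(-766) = 383/3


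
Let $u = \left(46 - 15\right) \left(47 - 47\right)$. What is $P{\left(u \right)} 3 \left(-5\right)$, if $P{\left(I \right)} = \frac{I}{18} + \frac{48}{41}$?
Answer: $- \frac{720}{41} \approx -17.561$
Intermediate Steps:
$u = 0$ ($u = 31 \cdot 0 = 0$)
$P{\left(I \right)} = \frac{48}{41} + \frac{I}{18}$ ($P{\left(I \right)} = I \frac{1}{18} + 48 \cdot \frac{1}{41} = \frac{I}{18} + \frac{48}{41} = \frac{48}{41} + \frac{I}{18}$)
$P{\left(u \right)} 3 \left(-5\right) = \left(\frac{48}{41} + \frac{1}{18} \cdot 0\right) 3 \left(-5\right) = \left(\frac{48}{41} + 0\right) \left(-15\right) = \frac{48}{41} \left(-15\right) = - \frac{720}{41}$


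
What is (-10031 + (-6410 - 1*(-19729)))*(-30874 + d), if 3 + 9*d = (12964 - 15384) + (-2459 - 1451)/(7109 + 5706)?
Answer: -787346111944/7689 ≈ -1.0240e+8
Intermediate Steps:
d = -6210931/23067 (d = -⅓ + ((12964 - 15384) + (-2459 - 1451)/(7109 + 5706))/9 = -⅓ + (-2420 - 3910/12815)/9 = -⅓ + (-2420 - 3910*1/12815)/9 = -⅓ + (-2420 - 782/2563)/9 = -⅓ + (⅑)*(-6203242/2563) = -⅓ - 6203242/23067 = -6210931/23067 ≈ -269.26)
(-10031 + (-6410 - 1*(-19729)))*(-30874 + d) = (-10031 + (-6410 - 1*(-19729)))*(-30874 - 6210931/23067) = (-10031 + (-6410 + 19729))*(-718381489/23067) = (-10031 + 13319)*(-718381489/23067) = 3288*(-718381489/23067) = -787346111944/7689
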